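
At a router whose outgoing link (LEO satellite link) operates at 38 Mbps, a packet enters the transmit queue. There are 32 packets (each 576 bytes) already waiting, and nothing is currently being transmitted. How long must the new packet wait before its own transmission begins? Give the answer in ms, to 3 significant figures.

3.88 ms

Each queued packet: L/R = 4608/38000000 = 0.121263 ms.
32 queued → 3.88042 ms.
Queuing delay = 3.88 ms.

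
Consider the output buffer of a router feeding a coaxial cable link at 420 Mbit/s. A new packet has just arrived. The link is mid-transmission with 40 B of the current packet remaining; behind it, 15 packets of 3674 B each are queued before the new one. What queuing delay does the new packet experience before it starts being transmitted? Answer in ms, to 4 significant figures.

1.050 ms

Each queued packet: L/R = 29392/420000000 = 0.069981 ms.
15 queued → 1.04971 ms.
Plus remaining 320 bits of current packet: 0.000761905 ms.
Queuing delay = 1.050 ms.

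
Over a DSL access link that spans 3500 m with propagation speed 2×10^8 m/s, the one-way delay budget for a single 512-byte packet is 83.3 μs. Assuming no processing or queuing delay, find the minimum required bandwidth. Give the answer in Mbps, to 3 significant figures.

62.2 Mbps

L = 4096 bits.
Propagation delay = 3500 / 200000000 = 17.5 μs.
Transmission budget = 83.3 − 17.5 = 65.8 μs.
R ≥ L / t_tx = 4096 bits / 6.58e-05 s = 62.2 Mbps.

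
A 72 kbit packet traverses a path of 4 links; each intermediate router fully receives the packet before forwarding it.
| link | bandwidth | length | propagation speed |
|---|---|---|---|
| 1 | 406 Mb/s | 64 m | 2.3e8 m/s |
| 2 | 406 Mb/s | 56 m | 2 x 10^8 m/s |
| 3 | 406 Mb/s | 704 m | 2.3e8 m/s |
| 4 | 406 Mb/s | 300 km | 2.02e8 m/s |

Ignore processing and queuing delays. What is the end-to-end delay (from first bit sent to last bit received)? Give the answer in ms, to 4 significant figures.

L = 72000 bits.
Transmission delay per hop = L/R = 72000/406000000 = 0.17734 ms; 4 hops → 0.70936 ms.
Propagation delays (d/s per hop): 0.000278261, 0.00028, 0.00306087, 1.48515 ms; sum = 1.48877 ms.
End-to-end = 2.198 ms.

2.198 ms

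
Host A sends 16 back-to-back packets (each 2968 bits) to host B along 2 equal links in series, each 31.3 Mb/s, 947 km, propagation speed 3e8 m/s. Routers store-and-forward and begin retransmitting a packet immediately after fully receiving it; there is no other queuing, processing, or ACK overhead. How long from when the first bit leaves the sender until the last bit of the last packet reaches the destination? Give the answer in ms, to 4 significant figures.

7.925 ms

Per-hop transmission t_tx = L/R = 2968/31300000 = 0.0948243 ms.
Per-hop propagation t_prop = 947000/300000000 = 3.15667 ms.
Pipeline fill: first packet needs 2·t_tx to clear all hops; remaining 15 packets each add one t_tx.
Total = (2+16-1)·t_tx + 2·t_prop = 17·0.0948243 + 2·3.15667 = 7.925 ms.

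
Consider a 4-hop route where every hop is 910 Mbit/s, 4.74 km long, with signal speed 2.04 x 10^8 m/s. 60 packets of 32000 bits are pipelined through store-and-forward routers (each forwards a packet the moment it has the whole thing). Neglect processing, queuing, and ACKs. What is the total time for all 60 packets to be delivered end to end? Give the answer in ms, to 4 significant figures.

Per-hop transmission t_tx = L/R = 32000/910000000 = 0.0351648 ms.
Per-hop propagation t_prop = 4740/204000000 = 0.0232353 ms.
Pipeline fill: first packet needs 4·t_tx to clear all hops; remaining 59 packets each add one t_tx.
Total = (4+60-1)·t_tx + 4·t_prop = 63·0.0351648 + 4·0.0232353 = 2.308 ms.

2.308 ms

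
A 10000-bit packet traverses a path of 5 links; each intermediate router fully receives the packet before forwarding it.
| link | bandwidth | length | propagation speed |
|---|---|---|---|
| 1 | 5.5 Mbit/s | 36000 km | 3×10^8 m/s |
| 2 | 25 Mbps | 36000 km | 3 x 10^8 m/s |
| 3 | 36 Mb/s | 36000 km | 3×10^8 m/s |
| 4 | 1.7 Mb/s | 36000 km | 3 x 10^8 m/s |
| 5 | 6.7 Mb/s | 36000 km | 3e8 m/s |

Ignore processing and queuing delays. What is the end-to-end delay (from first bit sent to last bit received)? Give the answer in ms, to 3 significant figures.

610 ms

Transmission delays (L/R per hop): 1.81818, 0.4, 0.277778, 5.88235, 1.49254 ms; sum = 9.87085 ms.
Propagation delays (d/s per hop): 120, 120, 120, 120, 120 ms; sum = 600 ms.
End-to-end = 610 ms.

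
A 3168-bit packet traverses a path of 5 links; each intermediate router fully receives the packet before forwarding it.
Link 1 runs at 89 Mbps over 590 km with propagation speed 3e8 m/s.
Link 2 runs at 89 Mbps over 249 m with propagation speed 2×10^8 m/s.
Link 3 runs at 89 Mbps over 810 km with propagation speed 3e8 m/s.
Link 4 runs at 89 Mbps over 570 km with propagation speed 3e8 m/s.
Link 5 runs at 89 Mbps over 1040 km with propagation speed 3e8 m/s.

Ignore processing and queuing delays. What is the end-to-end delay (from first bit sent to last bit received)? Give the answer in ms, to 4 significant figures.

10.21 ms

Transmission delay per hop = L/R = 3168/89000000 = 0.0355955 ms; 5 hops → 0.177978 ms.
Propagation delays (d/s per hop): 1.96667, 0.001245, 2.7, 1.9, 3.46667 ms; sum = 10.0346 ms.
End-to-end = 10.21 ms.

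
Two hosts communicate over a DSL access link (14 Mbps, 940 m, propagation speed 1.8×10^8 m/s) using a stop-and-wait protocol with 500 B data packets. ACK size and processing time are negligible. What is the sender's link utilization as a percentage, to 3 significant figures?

t_tx = L/R = 4000/14000000 = 0.000285714 s.
t_prop = 940/180000000 = 5.22222e-06 s; RTT = 1.04444e-05 s.
Cycle = t_tx + RTT = 0.000296159 s.
Utilization = t_tx / cycle = 0.000285714/0.000296159 = 96.5 %.

96.5 %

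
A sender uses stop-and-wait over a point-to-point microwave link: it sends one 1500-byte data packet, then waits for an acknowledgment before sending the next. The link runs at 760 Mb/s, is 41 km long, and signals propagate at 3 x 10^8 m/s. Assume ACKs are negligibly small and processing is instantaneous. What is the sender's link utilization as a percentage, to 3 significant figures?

t_tx = L/R = 12000/760000000 = 1.57895e-05 s.
t_prop = 41000/300000000 = 0.000136667 s; RTT = 0.000273333 s.
Cycle = t_tx + RTT = 0.000289123 s.
Utilization = t_tx / cycle = 1.57895e-05/0.000289123 = 5.46 %.

5.46 %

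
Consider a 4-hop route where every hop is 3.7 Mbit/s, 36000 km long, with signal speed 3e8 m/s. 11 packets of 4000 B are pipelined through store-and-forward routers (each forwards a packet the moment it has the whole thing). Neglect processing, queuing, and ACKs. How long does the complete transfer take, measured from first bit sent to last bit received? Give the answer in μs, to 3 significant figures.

Per-hop transmission t_tx = L/R = 32000/3700000 = 8648.65 μs.
Per-hop propagation t_prop = 36000000/300000000 = 120000 μs.
Pipeline fill: first packet needs 4·t_tx to clear all hops; remaining 10 packets each add one t_tx.
Total = (4+11-1)·t_tx + 4·t_prop = 14·8648.65 + 4·120000 = 601000 μs.

601000 μs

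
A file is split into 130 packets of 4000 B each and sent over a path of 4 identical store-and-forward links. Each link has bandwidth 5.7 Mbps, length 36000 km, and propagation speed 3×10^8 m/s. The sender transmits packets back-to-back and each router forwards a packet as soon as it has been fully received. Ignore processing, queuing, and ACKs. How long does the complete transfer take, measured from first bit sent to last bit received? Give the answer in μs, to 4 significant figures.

Per-hop transmission t_tx = L/R = 32000/5700000 = 5614.04 μs.
Per-hop propagation t_prop = 36000000/300000000 = 120000 μs.
Pipeline fill: first packet needs 4·t_tx to clear all hops; remaining 129 packets each add one t_tx.
Total = (4+130-1)·t_tx + 4·t_prop = 133·5614.04 + 4·120000 = 1227000 μs.

1227000 μs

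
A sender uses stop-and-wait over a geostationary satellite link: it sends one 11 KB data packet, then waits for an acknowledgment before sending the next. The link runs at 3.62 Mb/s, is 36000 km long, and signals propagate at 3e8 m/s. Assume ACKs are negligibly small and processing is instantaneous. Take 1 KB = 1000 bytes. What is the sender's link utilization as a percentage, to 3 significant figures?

9.20 %

t_tx = L/R = 88000/3620000 = 0.0243094 s.
t_prop = 36000000/300000000 = 0.12 s; RTT = 0.24 s.
Cycle = t_tx + RTT = 0.264309 s.
Utilization = t_tx / cycle = 0.0243094/0.264309 = 9.20 %.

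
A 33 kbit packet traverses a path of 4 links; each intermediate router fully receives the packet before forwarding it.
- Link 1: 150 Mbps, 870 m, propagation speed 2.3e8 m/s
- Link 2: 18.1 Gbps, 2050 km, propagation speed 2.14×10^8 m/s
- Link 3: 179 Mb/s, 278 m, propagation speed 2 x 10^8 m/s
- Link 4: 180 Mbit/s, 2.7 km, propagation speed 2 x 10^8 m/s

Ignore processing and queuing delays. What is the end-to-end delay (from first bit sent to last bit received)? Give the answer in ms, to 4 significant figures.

10.19 ms

L = 33000 bits.
Transmission delays (L/R per hop): 0.22, 0.0018232, 0.184358, 0.183333 ms; sum = 0.589514 ms.
Propagation delays (d/s per hop): 0.00378261, 9.57944, 0.00139, 0.0135 ms; sum = 9.59811 ms.
End-to-end = 10.19 ms.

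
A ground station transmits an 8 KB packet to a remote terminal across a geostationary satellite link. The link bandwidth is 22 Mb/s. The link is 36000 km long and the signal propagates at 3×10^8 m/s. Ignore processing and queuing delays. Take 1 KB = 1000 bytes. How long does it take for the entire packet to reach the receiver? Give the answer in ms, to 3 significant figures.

123 ms

L = 64000 bits.
Transmission delay = L/R = 64000 / 22000000 = 2.90909 ms.
Propagation delay = d/s = 36000000 m / 300000000 m/s = 120 ms.
Total = 123 ms.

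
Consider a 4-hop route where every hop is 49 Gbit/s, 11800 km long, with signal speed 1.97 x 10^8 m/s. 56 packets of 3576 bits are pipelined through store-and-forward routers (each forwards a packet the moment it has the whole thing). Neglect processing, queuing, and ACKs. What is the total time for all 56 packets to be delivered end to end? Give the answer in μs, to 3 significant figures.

Per-hop transmission t_tx = L/R = 3576/49000000000 = 0.0729796 μs.
Per-hop propagation t_prop = 11800000/197000000 = 59898.5 μs.
Pipeline fill: first packet needs 4·t_tx to clear all hops; remaining 55 packets each add one t_tx.
Total = (4+56-1)·t_tx + 4·t_prop = 59·0.0729796 + 4·59898.5 = 240000 μs.

240000 μs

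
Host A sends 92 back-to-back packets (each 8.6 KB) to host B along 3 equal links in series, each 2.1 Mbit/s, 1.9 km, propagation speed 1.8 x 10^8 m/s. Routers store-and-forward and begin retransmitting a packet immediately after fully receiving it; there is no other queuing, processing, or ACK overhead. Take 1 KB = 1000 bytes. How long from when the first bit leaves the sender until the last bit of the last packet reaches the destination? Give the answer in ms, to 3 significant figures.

3080 ms

Per-hop transmission t_tx = L/R = 68800/2100000 = 32.7619 ms.
Per-hop propagation t_prop = 1900/180000000 = 0.0105556 ms.
Pipeline fill: first packet needs 3·t_tx to clear all hops; remaining 91 packets each add one t_tx.
Total = (3+92-1)·t_tx + 3·t_prop = 94·32.7619 + 3·0.0105556 = 3080 ms.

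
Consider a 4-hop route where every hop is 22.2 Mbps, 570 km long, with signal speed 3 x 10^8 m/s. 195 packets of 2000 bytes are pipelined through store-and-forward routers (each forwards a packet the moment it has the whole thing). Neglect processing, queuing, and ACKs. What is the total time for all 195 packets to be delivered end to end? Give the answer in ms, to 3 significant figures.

Per-hop transmission t_tx = L/R = 16000/22200000 = 0.720721 ms.
Per-hop propagation t_prop = 570000/300000000 = 1.9 ms.
Pipeline fill: first packet needs 4·t_tx to clear all hops; remaining 194 packets each add one t_tx.
Total = (4+195-1)·t_tx + 4·t_prop = 198·0.720721 + 4·1.9 = 150 ms.

150 ms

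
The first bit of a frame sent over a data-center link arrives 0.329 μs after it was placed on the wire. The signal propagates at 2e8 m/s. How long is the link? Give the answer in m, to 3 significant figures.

d = s × t_prop = 200000000 × 3.29e-07 = 65.8 m.

65.8 m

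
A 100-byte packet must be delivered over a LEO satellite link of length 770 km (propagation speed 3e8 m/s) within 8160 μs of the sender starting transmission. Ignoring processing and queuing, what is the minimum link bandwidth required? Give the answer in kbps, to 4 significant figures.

L = 800 bits.
Propagation delay = 770000 / 300000000 = 2566.67 μs.
Transmission budget = 8160 − 2566.67 = 5593.33 μs.
R ≥ L / t_tx = 800 bits / 0.00559333 s = 143.0 kbps.

143.0 kbps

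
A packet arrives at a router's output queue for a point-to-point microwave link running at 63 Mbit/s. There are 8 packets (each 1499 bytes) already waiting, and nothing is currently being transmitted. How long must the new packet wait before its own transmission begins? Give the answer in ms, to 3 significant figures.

Each queued packet: L/R = 11992/63000000 = 0.190349 ms.
8 queued → 1.52279 ms.
Queuing delay = 1.52 ms.

1.52 ms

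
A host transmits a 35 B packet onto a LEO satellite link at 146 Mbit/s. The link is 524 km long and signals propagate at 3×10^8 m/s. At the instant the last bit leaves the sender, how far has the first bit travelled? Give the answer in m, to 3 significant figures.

t_tx = L/R = 280/146000000 = 1.91781e-06 s.
Distance = s × t_tx = 300000000 × 1.91781e-06 = 575 m.

575 m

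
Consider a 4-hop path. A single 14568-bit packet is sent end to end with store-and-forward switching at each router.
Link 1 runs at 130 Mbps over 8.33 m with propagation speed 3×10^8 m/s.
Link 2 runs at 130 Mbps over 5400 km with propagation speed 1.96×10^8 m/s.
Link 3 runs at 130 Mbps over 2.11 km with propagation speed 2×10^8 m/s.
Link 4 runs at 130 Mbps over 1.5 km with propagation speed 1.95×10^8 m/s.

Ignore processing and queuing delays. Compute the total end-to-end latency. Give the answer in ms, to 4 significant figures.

28.02 ms

Transmission delay per hop = L/R = 14568/130000000 = 0.112062 ms; 4 hops → 0.448246 ms.
Propagation delays (d/s per hop): 2.77667e-05, 27.551, 0.01055, 0.00769231 ms; sum = 27.5693 ms.
End-to-end = 28.02 ms.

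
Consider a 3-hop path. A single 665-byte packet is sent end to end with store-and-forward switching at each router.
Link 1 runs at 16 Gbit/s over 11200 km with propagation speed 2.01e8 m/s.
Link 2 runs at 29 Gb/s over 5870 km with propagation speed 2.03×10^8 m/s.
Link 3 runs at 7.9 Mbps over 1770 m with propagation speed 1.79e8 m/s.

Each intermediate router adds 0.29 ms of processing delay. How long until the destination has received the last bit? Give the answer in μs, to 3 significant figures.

85900 μs

L = 665 × 8 = 5320 bits.
Transmission delays (L/R per hop): 0.3325, 0.183448, 673.418 μs; sum = 673.934 μs.
Propagation delays (d/s per hop): 55721.4, 28916.3, 9.88827 μs; sum = 84647.5 μs.
Processing at 2 router(s): 2 × 0.29 ms = 580 μs.
End-to-end = 85900 μs.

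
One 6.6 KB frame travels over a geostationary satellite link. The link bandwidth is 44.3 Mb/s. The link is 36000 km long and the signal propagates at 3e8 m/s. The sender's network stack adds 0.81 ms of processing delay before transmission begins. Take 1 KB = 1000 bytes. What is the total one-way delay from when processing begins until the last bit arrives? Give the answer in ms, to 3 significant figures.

122 ms

L = 52800 bits.
Transmission delay = L/R = 52800 / 44300000 = 1.19187 ms.
Propagation delay = d/s = 36000000 m / 300000000 m/s = 120 ms.
Plus processing delay 0.81 ms = 0.81 ms.
Total = 122 ms.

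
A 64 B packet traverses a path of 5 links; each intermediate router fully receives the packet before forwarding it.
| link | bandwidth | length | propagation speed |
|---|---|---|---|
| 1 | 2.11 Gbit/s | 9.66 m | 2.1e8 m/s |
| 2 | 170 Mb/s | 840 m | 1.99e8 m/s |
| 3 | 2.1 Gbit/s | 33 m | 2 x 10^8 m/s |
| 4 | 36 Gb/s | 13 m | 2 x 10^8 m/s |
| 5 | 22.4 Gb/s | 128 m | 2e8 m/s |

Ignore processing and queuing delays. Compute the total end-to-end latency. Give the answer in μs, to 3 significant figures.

8.67 μs

L = 64 × 8 = 512 bits.
Transmission delays (L/R per hop): 0.242654, 3.01176, 0.24381, 0.0142222, 0.0228571 μs; sum = 3.53531 μs.
Propagation delays (d/s per hop): 0.046, 4.22111, 0.165, 0.065, 0.64 μs; sum = 5.13711 μs.
End-to-end = 8.67 μs.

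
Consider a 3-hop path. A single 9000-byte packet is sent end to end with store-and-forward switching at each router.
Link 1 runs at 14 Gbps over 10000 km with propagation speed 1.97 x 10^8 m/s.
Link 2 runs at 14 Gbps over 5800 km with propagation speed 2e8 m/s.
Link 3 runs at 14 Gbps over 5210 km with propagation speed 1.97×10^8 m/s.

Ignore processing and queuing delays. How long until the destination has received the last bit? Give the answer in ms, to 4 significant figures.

L = 9000 × 8 = 72000 bits.
Transmission delay per hop = L/R = 72000/14000000000 = 0.00514286 ms; 3 hops → 0.0154286 ms.
Propagation delays (d/s per hop): 50.7614, 29, 26.4467 ms; sum = 106.208 ms.
End-to-end = 106.2 ms.

106.2 ms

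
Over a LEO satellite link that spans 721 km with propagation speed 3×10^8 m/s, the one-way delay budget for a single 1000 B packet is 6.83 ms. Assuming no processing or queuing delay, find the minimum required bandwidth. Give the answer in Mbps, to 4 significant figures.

1.807 Mbps

L = 8000 bits.
Propagation delay = 721000 / 300000000 = 2.40333 ms.
Transmission budget = 6.83 − 2.40333 = 4.42667 ms.
R ≥ L / t_tx = 8000 bits / 0.00442667 s = 1.807 Mbps.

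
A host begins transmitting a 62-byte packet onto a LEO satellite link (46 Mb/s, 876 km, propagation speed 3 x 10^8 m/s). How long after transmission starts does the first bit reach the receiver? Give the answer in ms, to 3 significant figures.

2.92 ms

First bit experiences only propagation delay: d/s = 876000/300000000 = 2.92 ms.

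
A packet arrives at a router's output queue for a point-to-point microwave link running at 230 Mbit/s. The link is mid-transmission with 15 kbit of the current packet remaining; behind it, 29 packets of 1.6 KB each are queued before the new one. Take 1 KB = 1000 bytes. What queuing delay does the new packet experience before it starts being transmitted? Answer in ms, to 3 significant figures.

1.68 ms

Each queued packet: L/R = 12800/230000000 = 0.0556522 ms.
29 queued → 1.61391 ms.
Plus remaining 15000 bits of current packet: 0.0652174 ms.
Queuing delay = 1.68 ms.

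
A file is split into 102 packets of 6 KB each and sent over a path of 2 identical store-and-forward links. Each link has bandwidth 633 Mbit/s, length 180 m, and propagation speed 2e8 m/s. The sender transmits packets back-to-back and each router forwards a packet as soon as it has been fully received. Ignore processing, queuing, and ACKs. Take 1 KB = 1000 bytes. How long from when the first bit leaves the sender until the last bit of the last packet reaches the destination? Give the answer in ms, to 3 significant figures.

7.81 ms

Per-hop transmission t_tx = L/R = 48000/633000000 = 0.0758294 ms.
Per-hop propagation t_prop = 180/200000000 = 0.0009 ms.
Pipeline fill: first packet needs 2·t_tx to clear all hops; remaining 101 packets each add one t_tx.
Total = (2+102-1)·t_tx + 2·t_prop = 103·0.0758294 + 2·0.0009 = 7.81 ms.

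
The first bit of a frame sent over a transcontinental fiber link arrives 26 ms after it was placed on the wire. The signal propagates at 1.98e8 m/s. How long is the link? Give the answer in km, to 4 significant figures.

d = s × t_prop = 198000000 × 0.026 = 5148 km.

5148 km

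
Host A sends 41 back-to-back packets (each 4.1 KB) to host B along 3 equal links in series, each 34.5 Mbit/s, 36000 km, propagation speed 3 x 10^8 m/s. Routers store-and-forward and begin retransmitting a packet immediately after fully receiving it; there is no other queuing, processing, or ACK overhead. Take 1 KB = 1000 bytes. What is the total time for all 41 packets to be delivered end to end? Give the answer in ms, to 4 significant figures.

Per-hop transmission t_tx = L/R = 32800/34500000 = 0.950725 ms.
Per-hop propagation t_prop = 36000000/300000000 = 120 ms.
Pipeline fill: first packet needs 3·t_tx to clear all hops; remaining 40 packets each add one t_tx.
Total = (3+41-1)·t_tx + 3·t_prop = 43·0.950725 + 3·120 = 400.9 ms.

400.9 ms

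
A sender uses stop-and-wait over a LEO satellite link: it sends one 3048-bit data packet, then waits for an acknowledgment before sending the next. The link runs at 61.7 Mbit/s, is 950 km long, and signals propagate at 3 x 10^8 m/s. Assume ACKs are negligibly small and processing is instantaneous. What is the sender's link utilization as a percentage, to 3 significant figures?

t_tx = L/R = 3048/61700000 = 4.94003e-05 s.
t_prop = 950000/300000000 = 0.00316667 s; RTT = 0.00633333 s.
Cycle = t_tx + RTT = 0.00638273 s.
Utilization = t_tx / cycle = 4.94003e-05/0.00638273 = 0.774 %.

0.774 %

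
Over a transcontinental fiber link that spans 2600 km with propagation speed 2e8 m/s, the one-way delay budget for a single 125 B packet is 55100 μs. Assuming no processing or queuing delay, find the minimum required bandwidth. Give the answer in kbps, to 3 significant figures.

L = 1000 bits.
Propagation delay = 2600000 / 200000000 = 13000 μs.
Transmission budget = 55100 − 13000 = 42100 μs.
R ≥ L / t_tx = 1000 bits / 0.0421 s = 23.8 kbps.

23.8 kbps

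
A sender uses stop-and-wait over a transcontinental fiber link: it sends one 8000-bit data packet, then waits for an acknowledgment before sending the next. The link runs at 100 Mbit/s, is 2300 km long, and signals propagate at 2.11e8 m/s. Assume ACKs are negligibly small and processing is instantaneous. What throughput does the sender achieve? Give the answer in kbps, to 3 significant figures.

366 kbps

t_tx = L/R = 8000/100000000 = 8e-05 s.
t_prop = 2300000/211000000 = 0.0109005 s; RTT = 0.0218009 s.
Cycle = t_tx + RTT = 0.0218809 s.
Throughput = L / cycle = 8000 / 0.0218809 = 366 kbps.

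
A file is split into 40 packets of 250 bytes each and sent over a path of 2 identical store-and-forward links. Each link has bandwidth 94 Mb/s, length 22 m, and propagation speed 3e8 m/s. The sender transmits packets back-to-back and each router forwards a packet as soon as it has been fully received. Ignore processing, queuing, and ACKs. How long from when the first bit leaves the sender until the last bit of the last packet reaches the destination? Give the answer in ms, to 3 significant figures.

Per-hop transmission t_tx = L/R = 2000/94000000 = 0.0212766 ms.
Per-hop propagation t_prop = 22/300000000 = 7.33333e-05 ms.
Pipeline fill: first packet needs 2·t_tx to clear all hops; remaining 39 packets each add one t_tx.
Total = (2+40-1)·t_tx + 2·t_prop = 41·0.0212766 + 2·7.33333e-05 = 0.872 ms.

0.872 ms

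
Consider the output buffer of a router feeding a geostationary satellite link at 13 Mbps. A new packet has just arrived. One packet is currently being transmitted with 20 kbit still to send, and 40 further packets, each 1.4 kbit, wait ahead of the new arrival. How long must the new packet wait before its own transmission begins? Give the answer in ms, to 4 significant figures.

5.846 ms

Each queued packet: L/R = 1400/13000000 = 0.107692 ms.
40 queued → 4.30769 ms.
Plus remaining 20000 bits of current packet: 1.53846 ms.
Queuing delay = 5.846 ms.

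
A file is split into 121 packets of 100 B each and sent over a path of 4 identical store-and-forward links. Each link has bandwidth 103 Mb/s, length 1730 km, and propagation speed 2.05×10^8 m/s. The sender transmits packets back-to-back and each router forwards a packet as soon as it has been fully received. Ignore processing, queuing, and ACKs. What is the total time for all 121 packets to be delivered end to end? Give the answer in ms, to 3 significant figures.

Per-hop transmission t_tx = L/R = 800/103000000 = 0.00776699 ms.
Per-hop propagation t_prop = 1730000/2.05e+08 = 8.43902 ms.
Pipeline fill: first packet needs 4·t_tx to clear all hops; remaining 120 packets each add one t_tx.
Total = (4+121-1)·t_tx + 4·t_prop = 124·0.00776699 + 4·8.43902 = 34.7 ms.

34.7 ms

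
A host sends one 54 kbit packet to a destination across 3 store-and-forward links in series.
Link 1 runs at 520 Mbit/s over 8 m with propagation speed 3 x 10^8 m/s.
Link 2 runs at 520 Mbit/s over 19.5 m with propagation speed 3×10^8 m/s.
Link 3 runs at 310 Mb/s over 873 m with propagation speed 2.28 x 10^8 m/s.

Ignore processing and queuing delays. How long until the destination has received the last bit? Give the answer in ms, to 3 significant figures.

L = 54000 bits.
Transmission delays (L/R per hop): 0.103846, 0.103846, 0.174194 ms; sum = 0.381886 ms.
Propagation delays (d/s per hop): 2.66667e-05, 6.5e-05, 0.00382895 ms; sum = 0.00392061 ms.
End-to-end = 0.386 ms.

0.386 ms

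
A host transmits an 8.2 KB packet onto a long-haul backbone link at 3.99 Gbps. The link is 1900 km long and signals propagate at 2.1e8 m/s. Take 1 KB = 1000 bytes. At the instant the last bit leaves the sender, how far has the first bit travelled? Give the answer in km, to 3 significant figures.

3.45 km

t_tx = L/R = 65600/3990000000 = 1.64411e-05 s.
Distance = s × t_tx = 210000000 × 1.64411e-05 = 3.45 km.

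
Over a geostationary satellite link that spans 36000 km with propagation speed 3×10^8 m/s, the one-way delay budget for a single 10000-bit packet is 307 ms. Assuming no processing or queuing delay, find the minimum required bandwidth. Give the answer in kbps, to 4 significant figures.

53.48 kbps

Propagation delay = 36000000 / 300000000 = 120 ms.
Transmission budget = 307 − 120 = 187 ms.
R ≥ L / t_tx = 10000 bits / 0.187 s = 53.48 kbps.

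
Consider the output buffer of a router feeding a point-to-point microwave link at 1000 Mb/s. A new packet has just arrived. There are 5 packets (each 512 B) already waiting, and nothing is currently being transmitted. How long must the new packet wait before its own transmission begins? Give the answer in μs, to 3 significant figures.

20.5 μs

Each queued packet: L/R = 4096/1000000000 = 4.096 μs.
5 queued → 20.48 μs.
Queuing delay = 20.5 μs.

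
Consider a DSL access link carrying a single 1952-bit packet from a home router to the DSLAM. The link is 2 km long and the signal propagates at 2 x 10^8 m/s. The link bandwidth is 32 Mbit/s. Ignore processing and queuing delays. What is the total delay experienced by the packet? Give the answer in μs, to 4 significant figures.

Transmission delay = L/R = 1952 / 32000000 = 61 μs.
Propagation delay = d/s = 2000 m / 200000000 m/s = 10 μs.
Total = 71.00 μs.

71.00 μs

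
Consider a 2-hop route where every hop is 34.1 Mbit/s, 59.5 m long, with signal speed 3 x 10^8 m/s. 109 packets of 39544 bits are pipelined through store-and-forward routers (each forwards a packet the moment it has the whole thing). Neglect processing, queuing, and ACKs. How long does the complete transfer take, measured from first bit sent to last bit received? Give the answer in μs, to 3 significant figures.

128000 μs

Per-hop transmission t_tx = L/R = 39544/34100000 = 1159.65 μs.
Per-hop propagation t_prop = 59.5/300000000 = 0.198333 μs.
Pipeline fill: first packet needs 2·t_tx to clear all hops; remaining 108 packets each add one t_tx.
Total = (2+109-1)·t_tx + 2·t_prop = 110·1159.65 + 2·0.198333 = 128000 μs.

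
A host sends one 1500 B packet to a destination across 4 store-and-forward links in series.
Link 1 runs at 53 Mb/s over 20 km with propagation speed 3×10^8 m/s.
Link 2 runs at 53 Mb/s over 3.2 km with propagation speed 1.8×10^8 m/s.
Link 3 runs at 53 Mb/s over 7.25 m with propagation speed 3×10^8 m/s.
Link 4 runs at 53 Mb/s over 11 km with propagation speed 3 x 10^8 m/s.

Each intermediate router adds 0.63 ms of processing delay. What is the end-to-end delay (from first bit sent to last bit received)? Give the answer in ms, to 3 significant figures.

2.92 ms

L = 1500 × 8 = 12000 bits.
Transmission delay per hop = L/R = 12000/53000000 = 0.226415 ms; 4 hops → 0.90566 ms.
Propagation delays (d/s per hop): 0.0666667, 0.0177778, 2.41667e-05, 0.0366667 ms; sum = 0.121135 ms.
Processing at 3 router(s): 3 × 0.63 ms = 1.89 ms.
End-to-end = 2.92 ms.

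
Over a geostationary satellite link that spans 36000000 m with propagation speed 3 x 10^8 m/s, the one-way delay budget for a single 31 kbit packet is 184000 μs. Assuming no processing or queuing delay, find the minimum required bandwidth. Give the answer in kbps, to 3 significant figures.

Propagation delay = 36000000 / 300000000 = 120000 μs.
Transmission budget = 184000 − 120000 = 64000 μs.
R ≥ L / t_tx = 31000 bits / 0.064 s = 484 kbps.

484 kbps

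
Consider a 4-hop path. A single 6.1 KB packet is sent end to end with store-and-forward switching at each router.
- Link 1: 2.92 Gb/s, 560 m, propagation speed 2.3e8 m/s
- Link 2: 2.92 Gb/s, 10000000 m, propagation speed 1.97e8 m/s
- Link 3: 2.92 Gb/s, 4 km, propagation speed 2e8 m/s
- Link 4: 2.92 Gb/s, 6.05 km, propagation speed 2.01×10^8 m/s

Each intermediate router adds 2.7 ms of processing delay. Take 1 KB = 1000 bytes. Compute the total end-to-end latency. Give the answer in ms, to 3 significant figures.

L = 48800 bits.
Transmission delay per hop = L/R = 48800/2920000000 = 0.0167123 ms; 4 hops → 0.0668493 ms.
Propagation delays (d/s per hop): 0.00243478, 50.7614, 0.02, 0.0300995 ms; sum = 50.814 ms.
Processing at 3 router(s): 3 × 2.7 ms = 8.1 ms.
End-to-end = 59.0 ms.

59.0 ms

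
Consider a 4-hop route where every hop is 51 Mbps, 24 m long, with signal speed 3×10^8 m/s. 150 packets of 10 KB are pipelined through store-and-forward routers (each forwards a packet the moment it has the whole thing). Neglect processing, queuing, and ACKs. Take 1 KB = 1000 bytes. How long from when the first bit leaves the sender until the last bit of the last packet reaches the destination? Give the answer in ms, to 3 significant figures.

Per-hop transmission t_tx = L/R = 80000/51000000 = 1.56863 ms.
Per-hop propagation t_prop = 24/300000000 = 8e-05 ms.
Pipeline fill: first packet needs 4·t_tx to clear all hops; remaining 149 packets each add one t_tx.
Total = (4+150-1)·t_tx + 4·t_prop = 153·1.56863 + 4·8e-05 = 240 ms.

240 ms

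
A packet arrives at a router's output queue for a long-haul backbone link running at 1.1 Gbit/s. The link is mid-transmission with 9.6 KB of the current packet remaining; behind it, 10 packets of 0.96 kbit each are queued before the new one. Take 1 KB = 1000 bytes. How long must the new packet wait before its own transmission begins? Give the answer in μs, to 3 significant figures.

78.5 μs

Each queued packet: L/R = 960/1100000000 = 0.872727 μs.
10 queued → 8.72727 μs.
Plus remaining 76800 bits of current packet: 69.8182 μs.
Queuing delay = 78.5 μs.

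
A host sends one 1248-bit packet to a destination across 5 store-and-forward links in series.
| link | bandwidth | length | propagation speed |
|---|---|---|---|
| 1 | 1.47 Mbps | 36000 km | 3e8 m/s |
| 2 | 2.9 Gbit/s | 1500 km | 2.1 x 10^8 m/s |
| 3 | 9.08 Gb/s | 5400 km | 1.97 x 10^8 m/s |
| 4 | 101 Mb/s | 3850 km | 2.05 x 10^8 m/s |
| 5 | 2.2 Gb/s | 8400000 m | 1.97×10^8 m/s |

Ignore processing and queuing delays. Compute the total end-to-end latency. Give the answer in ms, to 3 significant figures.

Transmission delays (L/R per hop): 0.84898, 0.000430345, 0.000137445, 0.0123564, 0.000567273 ms; sum = 0.862471 ms.
Propagation delays (d/s per hop): 120, 7.14286, 27.4112, 18.7805, 42.6396 ms; sum = 215.974 ms.
End-to-end = 217 ms.

217 ms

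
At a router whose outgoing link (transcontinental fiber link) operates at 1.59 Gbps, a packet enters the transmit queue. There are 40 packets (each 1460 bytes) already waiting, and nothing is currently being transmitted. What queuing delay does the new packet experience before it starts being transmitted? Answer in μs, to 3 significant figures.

Each queued packet: L/R = 11680/1590000000 = 7.34591 μs.
40 queued → 293.836 μs.
Queuing delay = 294 μs.

294 μs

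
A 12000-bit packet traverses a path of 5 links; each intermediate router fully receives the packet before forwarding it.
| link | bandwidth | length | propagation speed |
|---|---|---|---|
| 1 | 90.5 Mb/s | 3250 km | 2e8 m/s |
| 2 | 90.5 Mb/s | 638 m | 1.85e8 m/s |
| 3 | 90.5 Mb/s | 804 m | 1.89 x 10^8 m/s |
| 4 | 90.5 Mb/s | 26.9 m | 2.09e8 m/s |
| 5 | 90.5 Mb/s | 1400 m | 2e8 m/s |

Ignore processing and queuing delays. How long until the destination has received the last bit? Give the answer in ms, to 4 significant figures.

Transmission delay per hop = L/R = 12000/90500000 = 0.132597 ms; 5 hops → 0.662983 ms.
Propagation delays (d/s per hop): 16.25, 0.00344865, 0.00425397, 0.000128708, 0.007 ms; sum = 16.2648 ms.
End-to-end = 16.93 ms.

16.93 ms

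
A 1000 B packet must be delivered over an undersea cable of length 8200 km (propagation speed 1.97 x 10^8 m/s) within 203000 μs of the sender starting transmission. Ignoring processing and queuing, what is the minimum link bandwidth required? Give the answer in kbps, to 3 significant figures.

49.6 kbps

L = 8000 bits.
Propagation delay = 8200000 / 197000000 = 41624.4 μs.
Transmission budget = 203000 − 41624.4 = 161376 μs.
R ≥ L / t_tx = 8000 bits / 0.161376 s = 49.6 kbps.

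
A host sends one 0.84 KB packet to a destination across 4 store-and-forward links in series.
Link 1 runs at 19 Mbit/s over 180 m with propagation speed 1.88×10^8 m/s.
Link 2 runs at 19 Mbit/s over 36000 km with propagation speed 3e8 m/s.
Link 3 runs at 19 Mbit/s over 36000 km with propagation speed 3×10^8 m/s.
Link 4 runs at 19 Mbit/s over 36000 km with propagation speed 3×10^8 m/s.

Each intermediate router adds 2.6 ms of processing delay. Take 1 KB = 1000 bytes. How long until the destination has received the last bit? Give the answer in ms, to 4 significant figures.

L = 6720 bits.
Transmission delay per hop = L/R = 6720/19000000 = 0.353684 ms; 4 hops → 1.41474 ms.
Propagation delays (d/s per hop): 0.000957447, 120, 120, 120 ms; sum = 360.001 ms.
Processing at 3 router(s): 3 × 2.6 ms = 7.8 ms.
End-to-end = 369.2 ms.

369.2 ms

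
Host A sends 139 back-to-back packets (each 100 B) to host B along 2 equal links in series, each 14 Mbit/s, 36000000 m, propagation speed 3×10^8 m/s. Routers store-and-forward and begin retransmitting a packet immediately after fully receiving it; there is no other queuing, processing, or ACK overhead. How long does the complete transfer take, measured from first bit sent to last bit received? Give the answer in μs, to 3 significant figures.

248000 μs

Per-hop transmission t_tx = L/R = 800/14000000 = 57.1429 μs.
Per-hop propagation t_prop = 36000000/300000000 = 120000 μs.
Pipeline fill: first packet needs 2·t_tx to clear all hops; remaining 138 packets each add one t_tx.
Total = (2+139-1)·t_tx + 2·t_prop = 140·57.1429 + 2·120000 = 248000 μs.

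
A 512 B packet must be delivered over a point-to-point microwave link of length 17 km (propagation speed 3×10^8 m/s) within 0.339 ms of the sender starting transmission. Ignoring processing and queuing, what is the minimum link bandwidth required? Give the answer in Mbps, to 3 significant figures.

L = 4096 bits.
Propagation delay = 17000 / 300000000 = 0.0566667 ms.
Transmission budget = 0.339 − 0.0566667 = 0.282333 ms.
R ≥ L / t_tx = 4096 bits / 0.000282333 s = 14.5 Mbps.

14.5 Mbps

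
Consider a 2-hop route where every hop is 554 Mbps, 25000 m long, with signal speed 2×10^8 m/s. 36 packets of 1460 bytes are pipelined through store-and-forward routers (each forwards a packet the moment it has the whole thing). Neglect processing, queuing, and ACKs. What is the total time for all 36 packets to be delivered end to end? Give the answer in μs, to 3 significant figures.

Per-hop transmission t_tx = L/R = 11680/554000000 = 21.083 μs.
Per-hop propagation t_prop = 25000/200000000 = 125 μs.
Pipeline fill: first packet needs 2·t_tx to clear all hops; remaining 35 packets each add one t_tx.
Total = (2+36-1)·t_tx + 2·t_prop = 37·21.083 + 2·125 = 1030 μs.

1030 μs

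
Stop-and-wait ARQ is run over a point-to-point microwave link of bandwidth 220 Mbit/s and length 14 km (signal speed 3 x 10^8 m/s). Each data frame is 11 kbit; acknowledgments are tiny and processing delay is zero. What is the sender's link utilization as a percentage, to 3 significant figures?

t_tx = L/R = 11000/220000000 = 5e-05 s.
t_prop = 14000/300000000 = 4.66667e-05 s; RTT = 9.33333e-05 s.
Cycle = t_tx + RTT = 0.000143333 s.
Utilization = t_tx / cycle = 5e-05/0.000143333 = 34.9 %.

34.9 %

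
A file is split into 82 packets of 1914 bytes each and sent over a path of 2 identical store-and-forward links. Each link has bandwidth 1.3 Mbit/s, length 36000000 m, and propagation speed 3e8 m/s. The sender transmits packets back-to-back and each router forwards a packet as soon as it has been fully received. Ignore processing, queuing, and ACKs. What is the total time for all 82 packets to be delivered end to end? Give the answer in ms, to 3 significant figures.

1220 ms

Per-hop transmission t_tx = L/R = 15312/1300000 = 11.7785 ms.
Per-hop propagation t_prop = 36000000/300000000 = 120 ms.
Pipeline fill: first packet needs 2·t_tx to clear all hops; remaining 81 packets each add one t_tx.
Total = (2+82-1)·t_tx + 2·t_prop = 83·11.7785 + 2·120 = 1220 ms.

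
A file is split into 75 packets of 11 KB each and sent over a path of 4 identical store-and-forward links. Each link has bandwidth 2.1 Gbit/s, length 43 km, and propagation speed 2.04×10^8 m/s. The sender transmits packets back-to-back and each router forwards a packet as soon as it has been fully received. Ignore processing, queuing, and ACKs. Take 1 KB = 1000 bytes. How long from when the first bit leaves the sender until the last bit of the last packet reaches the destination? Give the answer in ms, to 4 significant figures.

4.112 ms

Per-hop transmission t_tx = L/R = 88000/2100000000 = 0.0419048 ms.
Per-hop propagation t_prop = 43000/204000000 = 0.210784 ms.
Pipeline fill: first packet needs 4·t_tx to clear all hops; remaining 74 packets each add one t_tx.
Total = (4+75-1)·t_tx + 4·t_prop = 78·0.0419048 + 4·0.210784 = 4.112 ms.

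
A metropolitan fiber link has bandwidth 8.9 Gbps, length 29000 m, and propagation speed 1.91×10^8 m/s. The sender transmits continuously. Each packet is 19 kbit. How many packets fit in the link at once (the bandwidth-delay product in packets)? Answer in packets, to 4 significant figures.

Propagation delay = 29000 / 191000000 = 0.000151832 s.
BDP = R × t_prop = 8900000000 × 0.000151832 = 1351310 bits.
In packets of 19000 bits: 71.12 packets.

71.12 packets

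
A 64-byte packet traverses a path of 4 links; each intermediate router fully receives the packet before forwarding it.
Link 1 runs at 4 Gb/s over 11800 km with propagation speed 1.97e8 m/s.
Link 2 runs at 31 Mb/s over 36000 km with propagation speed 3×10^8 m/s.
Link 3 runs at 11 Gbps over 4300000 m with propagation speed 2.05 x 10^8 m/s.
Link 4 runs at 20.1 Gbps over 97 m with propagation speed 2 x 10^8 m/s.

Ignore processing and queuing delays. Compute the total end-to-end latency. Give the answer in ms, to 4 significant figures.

L = 64 × 8 = 512 bits.
Transmission delays (L/R per hop): 0.000128, 0.0165161, 4.65455e-05, 2.54726e-05 ms; sum = 0.0167161 ms.
Propagation delays (d/s per hop): 59.8985, 120, 20.9756, 0.000485 ms; sum = 200.875 ms.
End-to-end = 200.9 ms.

200.9 ms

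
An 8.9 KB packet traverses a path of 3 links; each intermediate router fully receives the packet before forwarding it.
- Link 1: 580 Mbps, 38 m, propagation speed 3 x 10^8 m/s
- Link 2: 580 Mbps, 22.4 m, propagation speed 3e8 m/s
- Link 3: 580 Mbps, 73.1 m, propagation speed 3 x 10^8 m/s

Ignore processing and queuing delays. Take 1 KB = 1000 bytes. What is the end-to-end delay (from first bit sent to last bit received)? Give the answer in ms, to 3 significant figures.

0.369 ms

L = 71200 bits.
Transmission delay per hop = L/R = 71200/580000000 = 0.122759 ms; 3 hops → 0.368276 ms.
Propagation delays (d/s per hop): 0.000126667, 7.46667e-05, 0.000243667 ms; sum = 0.000445 ms.
End-to-end = 0.369 ms.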